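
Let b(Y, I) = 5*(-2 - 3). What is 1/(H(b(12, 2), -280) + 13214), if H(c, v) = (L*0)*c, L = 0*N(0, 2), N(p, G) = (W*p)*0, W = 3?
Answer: 1/13214 ≈ 7.5677e-5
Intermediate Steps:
N(p, G) = 0 (N(p, G) = (3*p)*0 = 0)
L = 0 (L = 0*0 = 0)
b(Y, I) = -25 (b(Y, I) = 5*(-5) = -25)
H(c, v) = 0 (H(c, v) = (0*0)*c = 0*c = 0)
1/(H(b(12, 2), -280) + 13214) = 1/(0 + 13214) = 1/13214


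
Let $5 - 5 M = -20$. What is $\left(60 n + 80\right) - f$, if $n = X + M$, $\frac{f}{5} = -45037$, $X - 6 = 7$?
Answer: $226345$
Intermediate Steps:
$M = 5$ ($M = 1 - -4 = 1 + 4 = 5$)
$X = 13$ ($X = 6 + 7 = 13$)
$f = -225185$ ($f = 5 \left(-45037\right) = -225185$)
$n = 18$ ($n = 13 + 5 = 18$)
$\left(60 n + 80\right) - f = \left(60 \cdot 18 + 80\right) - -225185 = \left(1080 + 80\right) + 225185 = 1160 + 225185 = 226345$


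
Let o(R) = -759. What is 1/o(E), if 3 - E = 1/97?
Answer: -1/759 ≈ -0.0013175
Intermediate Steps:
E = 290/97 (E = 3 - 1/97 = 290/97 ≈ 2.9897)
1/o(E) = 1/(-759) = -1/759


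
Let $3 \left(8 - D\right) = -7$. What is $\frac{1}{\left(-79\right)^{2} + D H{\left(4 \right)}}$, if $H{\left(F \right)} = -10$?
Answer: $\frac{3}{18413} \approx 0.00016293$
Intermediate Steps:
$D = \frac{31}{3}$ ($D = 8 - - \frac{7}{3} = 8 + \frac{7}{3} = \frac{31}{3} \approx 10.333$)
$\frac{1}{\left(-79\right)^{2} + D H{\left(4 \right)}} = \frac{1}{\left(-79\right)^{2} + \frac{31}{3} \left(-10\right)} = \frac{1}{6241 - \frac{310}{3}} = \frac{1}{\frac{18413}{3}} = \frac{3}{18413}$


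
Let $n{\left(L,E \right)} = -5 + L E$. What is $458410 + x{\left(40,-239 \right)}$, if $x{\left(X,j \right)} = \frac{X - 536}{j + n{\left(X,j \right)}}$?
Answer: $\frac{1123563034}{2451} \approx 4.5841 \cdot 10^{5}$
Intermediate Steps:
$n{\left(L,E \right)} = -5 + E L$
$x{\left(X,j \right)} = \frac{-536 + X}{-5 + j + X j}$ ($x{\left(X,j \right)} = \frac{X - 536}{j + \left(-5 + j X\right)} = \frac{-536 + X}{j + \left(-5 + X j\right)} = \frac{-536 + X}{-5 + j + X j}$)
$458410 + x{\left(40,-239 \right)} = 458410 + \frac{-536 + 40}{-5 - 239 + 40 \left(-239\right)} = 458410 + \frac{1}{-5 - 239 - 9560} \left(-496\right) = 458410 + \frac{1}{-9804} \left(-496\right) = 458410 - - \frac{124}{2451} = 458410 + \frac{124}{2451} = \frac{1123563034}{2451}$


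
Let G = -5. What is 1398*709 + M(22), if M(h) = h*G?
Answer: 991072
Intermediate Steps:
M(h) = -5*h (M(h) = h*(-5) = -5*h)
1398*709 + M(22) = 1398*709 - 5*22 = 991182 - 110 = 991072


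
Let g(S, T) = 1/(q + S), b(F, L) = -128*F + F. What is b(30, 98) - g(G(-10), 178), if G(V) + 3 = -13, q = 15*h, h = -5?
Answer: -346709/91 ≈ -3810.0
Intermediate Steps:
b(F, L) = -127*F
q = -75 (q = 15*(-5) = -75)
G(V) = -16 (G(V) = -3 - 13 = -16)
g(S, T) = 1/(-75 + S)
b(30, 98) - g(G(-10), 178) = -127*30 - 1/(-75 - 16) = -3810 - 1/(-91) = -3810 - 1*(-1/91) = -3810 + 1/91 = -346709/91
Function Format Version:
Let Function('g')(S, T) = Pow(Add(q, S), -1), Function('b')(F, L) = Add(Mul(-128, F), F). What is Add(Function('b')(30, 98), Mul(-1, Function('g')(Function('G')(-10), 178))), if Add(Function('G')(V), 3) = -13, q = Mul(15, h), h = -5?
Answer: Rational(-346709, 91) ≈ -3810.0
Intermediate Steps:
Function('b')(F, L) = Mul(-127, F)
q = -75 (q = Mul(15, -5) = -75)
Function('G')(V) = -16 (Function('G')(V) = Add(-3, -13) = -16)
Function('g')(S, T) = Pow(Add(-75, S), -1)
Add(Function('b')(30, 98), Mul(-1, Function('g')(Function('G')(-10), 178))) = Add(Mul(-127, 30), Mul(-1, Pow(Add(-75, -16), -1))) = Add(-3810, Mul(-1, Pow(-91, -1))) = Add(-3810, Mul(-1, Rational(-1, 91))) = Add(-3810, Rational(1, 91)) = Rational(-346709, 91)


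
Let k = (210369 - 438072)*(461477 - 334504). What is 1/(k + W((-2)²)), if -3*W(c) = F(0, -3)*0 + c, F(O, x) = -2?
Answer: -3/86736399061 ≈ -3.4588e-11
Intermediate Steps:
k = -28912133019 (k = -227703*126973 = -28912133019)
W(c) = -c/3 (W(c) = -(-2*0 + c)/3 = -(0 + c)/3 = -c/3)
1/(k + W((-2)²)) = 1/(-28912133019 - ⅓*(-2)²) = 1/(-28912133019 - ⅓*4) = 1/(-28912133019 - 4/3) = 1/(-86736399061/3) = -3/86736399061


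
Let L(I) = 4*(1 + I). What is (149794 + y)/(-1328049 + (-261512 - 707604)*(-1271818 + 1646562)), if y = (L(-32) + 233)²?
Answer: -161675/363171734353 ≈ -4.4517e-7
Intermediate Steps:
L(I) = 4 + 4*I
y = 11881 (y = ((4 + 4*(-32)) + 233)² = ((4 - 128) + 233)² = (-124 + 233)² = 109² = 11881)
(149794 + y)/(-1328049 + (-261512 - 707604)*(-1271818 + 1646562)) = (149794 + 11881)/(-1328049 + (-261512 - 707604)*(-1271818 + 1646562)) = 161675/(-1328049 - 969116*374744) = 161675/(-1328049 - 363170406304) = 161675/(-363171734353) = 161675*(-1/363171734353) = -161675/363171734353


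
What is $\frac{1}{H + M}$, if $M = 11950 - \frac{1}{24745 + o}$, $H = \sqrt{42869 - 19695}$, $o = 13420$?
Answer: $\frac{17405978300585}{207967685747046851} - \frac{1456567225 \sqrt{23174}}{207967685747046851} \approx 8.2629 \cdot 10^{-5}$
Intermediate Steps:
$H = \sqrt{23174} \approx 152.23$
$M = \frac{456071749}{38165}$ ($M = 11950 - \frac{1}{24745 + 13420} = 11950 - \frac{1}{38165} = \frac{456071749}{38165} \approx 11950.0$)
$\frac{1}{H + M} = \frac{1}{\sqrt{23174} + \frac{456071749}{38165}} = \frac{1}{\frac{456071749}{38165} + \sqrt{23174}}$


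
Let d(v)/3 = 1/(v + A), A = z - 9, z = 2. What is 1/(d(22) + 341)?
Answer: 5/1706 ≈ 0.0029308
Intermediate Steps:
A = -7 (A = 2 - 9 = -7)
d(v) = 3/(-7 + v) (d(v) = 3/(v - 7) = 3/(-7 + v))
1/(d(22) + 341) = 1/(3/(-7 + 22) + 341) = 1/(3/15 + 341) = 1/(3*(1/15) + 341) = 1/(1/5 + 341) = 1/(1706/5) = 5/1706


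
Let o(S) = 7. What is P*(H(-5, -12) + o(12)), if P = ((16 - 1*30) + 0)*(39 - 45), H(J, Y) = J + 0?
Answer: 168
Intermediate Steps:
H(J, Y) = J
P = 84 (P = ((16 - 30) + 0)*(-6) = (-14 + 0)*(-6) = -14*(-6) = 84)
P*(H(-5, -12) + o(12)) = 84*(-5 + 7) = 84*2 = 168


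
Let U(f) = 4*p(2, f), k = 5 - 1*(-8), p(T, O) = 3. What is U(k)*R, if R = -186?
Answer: -2232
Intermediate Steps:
k = 13 (k = 5 + 8 = 13)
U(f) = 12 (U(f) = 4*3 = 12)
U(k)*R = 12*(-186) = -2232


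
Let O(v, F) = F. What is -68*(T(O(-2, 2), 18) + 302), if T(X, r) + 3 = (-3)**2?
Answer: -20944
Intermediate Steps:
T(X, r) = 6 (T(X, r) = -3 + (-3)**2 = -3 + 9 = 6)
-68*(T(O(-2, 2), 18) + 302) = -68*(6 + 302) = -68*308 = -20944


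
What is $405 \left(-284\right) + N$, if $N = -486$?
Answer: $-115506$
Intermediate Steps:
$405 \left(-284\right) + N = 405 \left(-284\right) - 486 = -115020 - 486 = -115506$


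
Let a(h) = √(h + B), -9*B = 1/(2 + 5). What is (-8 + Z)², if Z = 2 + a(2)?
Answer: 2393/63 - 20*√35/7 ≈ 21.081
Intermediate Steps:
B = -1/63 (B = -1/(9*(2 + 5)) = -⅑/7 = -⅑*⅐ = -1/63 ≈ -0.015873)
a(h) = √(-1/63 + h) (a(h) = √(h - 1/63) = √(-1/63 + h))
Z = 2 + 5*√35/21 (Z = 2 + √(-7 + 441*2)/21 = 2 + √(-7 + 882)/21 = 2 + √875/21 = 2 + (5*√35)/21 = 2 + 5*√35/21 ≈ 3.4086)
(-8 + Z)² = (-8 + (2 + 5*√35/21))² = (-6 + 5*√35/21)²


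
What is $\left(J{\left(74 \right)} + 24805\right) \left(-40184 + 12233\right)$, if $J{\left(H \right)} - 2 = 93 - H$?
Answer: $-693911526$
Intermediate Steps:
$J{\left(H \right)} = 95 - H$ ($J{\left(H \right)} = 2 - \left(-93 + H\right) = 95 - H$)
$\left(J{\left(74 \right)} + 24805\right) \left(-40184 + 12233\right) = \left(\left(95 - 74\right) + 24805\right) \left(-40184 + 12233\right) = \left(\left(95 - 74\right) + 24805\right) \left(-27951\right) = \left(21 + 24805\right) \left(-27951\right) = 24826 \left(-27951\right) = -693911526$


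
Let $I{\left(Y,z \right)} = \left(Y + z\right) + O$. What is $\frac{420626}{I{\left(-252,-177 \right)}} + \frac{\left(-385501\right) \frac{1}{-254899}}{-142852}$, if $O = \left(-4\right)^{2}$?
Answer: $- \frac{15316184010171361}{15038499594524} \approx -1018.5$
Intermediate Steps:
$O = 16$
$I{\left(Y,z \right)} = 16 + Y + z$ ($I{\left(Y,z \right)} = \left(Y + z\right) + 16 = 16 + Y + z$)
$\frac{420626}{I{\left(-252,-177 \right)}} + \frac{\left(-385501\right) \frac{1}{-254899}}{-142852} = \frac{420626}{16 - 252 - 177} + \frac{\left(-385501\right) \frac{1}{-254899}}{-142852} = \frac{420626}{-413} + \left(-385501\right) \left(- \frac{1}{254899}\right) \left(- \frac{1}{142852}\right) = 420626 \left(- \frac{1}{413}\right) + \frac{385501}{254899} \left(- \frac{1}{142852}\right) = - \frac{420626}{413} - \frac{385501}{36412831948} = - \frac{15316184010171361}{15038499594524}$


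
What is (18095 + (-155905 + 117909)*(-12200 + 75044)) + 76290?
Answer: -2387726239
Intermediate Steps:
(18095 + (-155905 + 117909)*(-12200 + 75044)) + 76290 = (18095 - 37996*62844) + 76290 = (18095 - 2387820624) + 76290 = -2387802529 + 76290 = -2387726239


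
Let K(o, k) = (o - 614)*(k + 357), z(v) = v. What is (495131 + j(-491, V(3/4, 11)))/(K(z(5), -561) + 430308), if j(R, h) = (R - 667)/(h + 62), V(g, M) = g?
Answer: 124273249/139190544 ≈ 0.89283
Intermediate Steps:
K(o, k) = (-614 + o)*(357 + k)
j(R, h) = (-667 + R)/(62 + h)
(495131 + j(-491, V(3/4, 11)))/(K(z(5), -561) + 430308) = (495131 + (-667 - 491)/(62 + 3/4))/((-219198 - 614*(-561) + 357*5 - 561*5) + 430308) = (495131 - 1158/(62 + 3*(¼)))/((-219198 + 344454 + 1785 - 2805) + 430308) = (495131 - 1158/(62 + ¾))/(124236 + 430308) = (495131 - 1158/(251/4))/554544 = (495131 + (4/251)*(-1158))*(1/554544) = (495131 - 4632/251)*(1/554544) = (124273249/251)*(1/554544) = 124273249/139190544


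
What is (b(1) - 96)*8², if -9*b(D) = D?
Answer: -55360/9 ≈ -6151.1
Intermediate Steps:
b(D) = -D/9
(b(1) - 96)*8² = (-⅑*1 - 96)*8² = (-⅑ - 96)*64 = -865/9*64 = -55360/9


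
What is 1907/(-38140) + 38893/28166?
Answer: 374847/281660 ≈ 1.3308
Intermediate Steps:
1907/(-38140) + 38893/28166 = 1907*(-1/38140) + 38893*(1/28166) = -1/20 + 38893/28166 = 374847/281660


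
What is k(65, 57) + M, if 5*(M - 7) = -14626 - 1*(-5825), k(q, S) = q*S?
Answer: 9759/5 ≈ 1951.8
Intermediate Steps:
k(q, S) = S*q
M = -8766/5 (M = 7 + (-14626 - 1*(-5825))/5 = 7 + (-14626 + 5825)/5 = 7 + (1/5)*(-8801) = 7 - 8801/5 = -8766/5 ≈ -1753.2)
k(65, 57) + M = 57*65 - 8766/5 = 3705 - 8766/5 = 9759/5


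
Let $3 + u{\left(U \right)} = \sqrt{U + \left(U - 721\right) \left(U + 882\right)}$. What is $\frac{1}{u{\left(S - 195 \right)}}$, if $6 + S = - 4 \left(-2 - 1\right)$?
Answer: $- \frac{1}{210276} - \frac{i \sqrt{70091}}{210276} \approx -4.7557 \cdot 10^{-6} - 0.001259 i$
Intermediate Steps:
$S = 6$ ($S = -6 - 4 \left(-2 - 1\right) = -6 - -12 = -6 + 12 = 6$)
$u{\left(U \right)} = -3 + \sqrt{U + \left(-721 + U\right) \left(882 + U\right)}$ ($u{\left(U \right)} = -3 + \sqrt{U + \left(U - 721\right) \left(U + 882\right)} = -3 + \sqrt{U + \left(-721 + U\right) \left(882 + U\right)}$)
$\frac{1}{u{\left(S - 195 \right)}} = \frac{1}{-3 + \sqrt{-635922 + \left(6 - 195\right)^{2} + 162 \left(6 - 195\right)}} = \frac{1}{-3 + \sqrt{-635922 + \left(-189\right)^{2} + 162 \left(-189\right)}} = \frac{1}{-3 + \sqrt{-635922 + 35721 - 30618}} = \frac{1}{-3 + \sqrt{-630819}} = \frac{1}{-3 + 3 i \sqrt{70091}}$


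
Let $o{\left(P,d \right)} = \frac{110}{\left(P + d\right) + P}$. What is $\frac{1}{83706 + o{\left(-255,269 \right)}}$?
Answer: $\frac{241}{20173036} \approx 1.1947 \cdot 10^{-5}$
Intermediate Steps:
$o{\left(P,d \right)} = \frac{110}{d + 2 P}$
$\frac{1}{83706 + o{\left(-255,269 \right)}} = \frac{1}{83706 + \frac{110}{269 + 2 \left(-255\right)}} = \frac{1}{83706 + \frac{110}{269 - 510}} = \frac{1}{83706 + \frac{110}{-241}} = \frac{1}{83706 + 110 \left(- \frac{1}{241}\right)} = \frac{1}{83706 - \frac{110}{241}} = \frac{1}{\frac{20173036}{241}} = \frac{241}{20173036}$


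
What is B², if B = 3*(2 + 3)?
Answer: 225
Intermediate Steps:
B = 15 (B = 3*5 = 15)
B² = 15² = 225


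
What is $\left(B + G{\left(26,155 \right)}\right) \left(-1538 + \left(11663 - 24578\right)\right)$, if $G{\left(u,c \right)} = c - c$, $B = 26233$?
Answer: $-379145549$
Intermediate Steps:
$G{\left(u,c \right)} = 0$
$\left(B + G{\left(26,155 \right)}\right) \left(-1538 + \left(11663 - 24578\right)\right) = \left(26233 + 0\right) \left(-1538 + \left(11663 - 24578\right)\right) = 26233 \left(-1538 + \left(11663 - 24578\right)\right) = 26233 \left(-1538 - 12915\right) = 26233 \left(-14453\right) = -379145549$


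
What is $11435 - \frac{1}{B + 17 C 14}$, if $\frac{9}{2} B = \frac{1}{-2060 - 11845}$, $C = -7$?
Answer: $\frac{2384101250965}{208491572} \approx 11435.0$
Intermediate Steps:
$B = - \frac{2}{125145}$ ($B = \frac{2}{9 \left(-2060 - 11845\right)} = \frac{2}{9 \left(-13905\right)} = \frac{2}{9} \left(- \frac{1}{13905}\right) = - \frac{2}{125145} \approx -1.5981 \cdot 10^{-5}$)
$11435 - \frac{1}{B + 17 C 14} = 11435 - \frac{1}{- \frac{2}{125145} + 17 \left(-7\right) 14} = 11435 - \frac{1}{- \frac{2}{125145} - 1666} = 11435 - \frac{1}{- \frac{208491572}{125145}} = 11435 - - \frac{125145}{208491572} = 11435 + \frac{125145}{208491572} = \frac{2384101250965}{208491572}$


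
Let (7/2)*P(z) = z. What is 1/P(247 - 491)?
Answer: -7/488 ≈ -0.014344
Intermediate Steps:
P(z) = 2*z/7
1/P(247 - 491) = 1/(2*(247 - 491)/7) = 1/((2/7)*(-244)) = 1/(-488/7) = -7/488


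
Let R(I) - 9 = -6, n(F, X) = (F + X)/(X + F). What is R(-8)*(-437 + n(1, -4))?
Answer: -1308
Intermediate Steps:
n(F, X) = 1 (n(F, X) = (F + X)/(F + X) = 1)
R(I) = 3 (R(I) = 9 - 6 = 3)
R(-8)*(-437 + n(1, -4)) = 3*(-437 + 1) = 3*(-436) = -1308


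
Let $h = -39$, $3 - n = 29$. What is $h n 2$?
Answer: $2028$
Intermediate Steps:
$n = -26$ ($n = 3 - 29 = -26$)
$h n 2 = \left(-39\right) \left(-26\right) 2 = 1014 \cdot 2 = 2028$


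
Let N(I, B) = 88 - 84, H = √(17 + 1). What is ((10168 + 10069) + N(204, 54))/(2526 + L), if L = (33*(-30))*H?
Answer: -2840487/625618 - 3339765*√2/625618 ≈ -12.090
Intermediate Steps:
H = 3*√2 (H = √18 = 3*√2 ≈ 4.2426)
N(I, B) = 4
L = -2970*√2 (L = (33*(-30))*(3*√2) = -2970*√2 ≈ -4200.2)
((10168 + 10069) + N(204, 54))/(2526 + L) = ((10168 + 10069) + 4)/(2526 - 2970*√2) = (20237 + 4)/(2526 - 2970*√2) = 20241/(2526 - 2970*√2)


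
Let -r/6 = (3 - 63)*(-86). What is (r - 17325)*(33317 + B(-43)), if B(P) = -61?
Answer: -1605765960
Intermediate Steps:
r = -30960 (r = -6*(3 - 63)*(-86) = -(-360)*(-86) = -6*5160 = -30960)
(r - 17325)*(33317 + B(-43)) = (-30960 - 17325)*(33317 - 61) = -48285*33256 = -1605765960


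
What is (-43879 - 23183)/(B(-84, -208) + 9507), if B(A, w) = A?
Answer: -22354/3141 ≈ -7.1168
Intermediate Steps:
(-43879 - 23183)/(B(-84, -208) + 9507) = (-43879 - 23183)/(-84 + 9507) = -67062/9423 = -67062*1/9423 = -22354/3141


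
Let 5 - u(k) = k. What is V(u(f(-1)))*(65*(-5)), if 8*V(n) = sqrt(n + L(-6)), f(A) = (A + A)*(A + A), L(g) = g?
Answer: -325*I*sqrt(5)/8 ≈ -90.84*I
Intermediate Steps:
f(A) = 4*A**2 (f(A) = (2*A)*(2*A) = 4*A**2)
u(k) = 5 - k
V(n) = sqrt(-6 + n)/8 (V(n) = sqrt(n - 6)/8 = sqrt(-6 + n)/8)
V(u(f(-1)))*(65*(-5)) = (sqrt(-6 + (5 - 4*(-1)**2))/8)*(65*(-5)) = (sqrt(-6 + (5 - 4))/8)*(-325) = (sqrt(-6 + 1)/8)*(-325) = (sqrt(-5)/8)*(-325) = ((I*sqrt(5))/8)*(-325) = (I*sqrt(5)/8)*(-325) = -325*I*sqrt(5)/8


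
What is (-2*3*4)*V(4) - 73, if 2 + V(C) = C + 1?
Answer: -145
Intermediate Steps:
V(C) = -1 + C (V(C) = -2 + (C + 1) = -2 + (1 + C) = -1 + C)
(-2*3*4)*V(4) - 73 = (-2*3*4)*(-1 + 4) - 73 = -6*4*3 - 73 = -24*3 - 73 = -72 - 73 = -145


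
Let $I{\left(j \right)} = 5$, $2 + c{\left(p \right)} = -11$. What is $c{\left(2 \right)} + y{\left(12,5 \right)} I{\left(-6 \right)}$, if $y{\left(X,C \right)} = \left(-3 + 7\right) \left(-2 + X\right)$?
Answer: $187$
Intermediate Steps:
$y{\left(X,C \right)} = -8 + 4 X$ ($y{\left(X,C \right)} = 4 \left(-2 + X\right) = -8 + 4 X$)
$c{\left(p \right)} = -13$ ($c{\left(p \right)} = -2 - 11 = -13$)
$c{\left(2 \right)} + y{\left(12,5 \right)} I{\left(-6 \right)} = -13 + \left(-8 + 4 \cdot 12\right) 5 = -13 + \left(-8 + 48\right) 5 = -13 + 40 \cdot 5 = -13 + 200 = 187$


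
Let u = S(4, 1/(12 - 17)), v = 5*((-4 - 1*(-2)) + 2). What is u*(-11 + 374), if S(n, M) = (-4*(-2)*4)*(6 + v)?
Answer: 69696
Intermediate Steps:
v = 0 (v = 5*((-4 + 2) + 2) = 5*(-2 + 2) = 5*0 = 0)
S(n, M) = 192 (S(n, M) = (-4*(-2)*4)*(6 + 0) = (8*4)*6 = 32*6 = 192)
u = 192
u*(-11 + 374) = 192*(-11 + 374) = 192*363 = 69696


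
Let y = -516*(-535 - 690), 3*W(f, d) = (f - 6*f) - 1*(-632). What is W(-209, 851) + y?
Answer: 632659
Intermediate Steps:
W(f, d) = 632/3 - 5*f/3 (W(f, d) = ((f - 6*f) - 1*(-632))/3 = (-5*f + 632)/3 = (632 - 5*f)/3 = 632/3 - 5*f/3)
y = 632100 (y = -516*(-1225) = 632100)
W(-209, 851) + y = (632/3 - 5/3*(-209)) + 632100 = (632/3 + 1045/3) + 632100 = 559 + 632100 = 632659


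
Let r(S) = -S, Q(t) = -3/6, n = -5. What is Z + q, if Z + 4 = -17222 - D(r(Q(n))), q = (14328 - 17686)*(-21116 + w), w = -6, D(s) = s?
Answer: 141820899/2 ≈ 7.0910e+7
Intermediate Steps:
Q(t) = -½ (Q(t) = -3*⅙ = -½)
q = 70927676 (q = (14328 - 17686)*(-21116 - 6) = -3358*(-21122) = 70927676)
Z = -34453/2 (Z = -4 + (-17222 - (-1)*(-1)/2) = -4 + (-17222 - 1*½) = -4 + (-17222 - ½) = -4 - 34445/2 = -34453/2 ≈ -17227.)
Z + q = -34453/2 + 70927676 = 141820899/2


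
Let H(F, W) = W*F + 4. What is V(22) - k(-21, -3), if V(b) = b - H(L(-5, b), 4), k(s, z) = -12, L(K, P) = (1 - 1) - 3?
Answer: 42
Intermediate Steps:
L(K, P) = -3 (L(K, P) = 0 - 3 = -3)
H(F, W) = 4 + F*W (H(F, W) = F*W + 4 = 4 + F*W)
V(b) = 8 + b (V(b) = b - (4 - 3*4) = b - (4 - 12) = b - 1*(-8) = b + 8 = 8 + b)
V(22) - k(-21, -3) = (8 + 22) - 1*(-12) = 30 + 12 = 42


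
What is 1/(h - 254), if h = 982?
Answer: 1/728 ≈ 0.0013736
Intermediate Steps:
1/(h - 254) = 1/(982 - 254) = 1/728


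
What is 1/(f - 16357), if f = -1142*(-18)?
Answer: 1/4199 ≈ 0.00023815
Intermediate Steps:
f = 20556
1/(f - 16357) = 1/(20556 - 16357) = 1/4199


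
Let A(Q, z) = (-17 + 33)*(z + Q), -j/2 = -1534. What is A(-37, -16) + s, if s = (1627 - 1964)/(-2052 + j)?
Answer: -861905/1016 ≈ -848.33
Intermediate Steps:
j = 3068 (j = -2*(-1534) = 3068)
s = -337/1016 (s = (1627 - 1964)/(-2052 + 3068) = -337/1016 ≈ -0.33169)
A(Q, z) = 16*Q + 16*z (A(Q, z) = 16*(Q + z) = 16*Q + 16*z)
A(-37, -16) + s = (16*(-37) + 16*(-16)) - 337/1016 = (-592 - 256) - 337/1016 = -848 - 337/1016 = -861905/1016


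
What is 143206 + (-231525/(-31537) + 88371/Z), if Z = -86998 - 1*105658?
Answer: 870131725828205/6075792272 ≈ 1.4321e+5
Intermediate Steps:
Z = -192656 (Z = -86998 - 105658 = -192656)
143206 + (-231525/(-31537) + 88371/Z) = 143206 + (-231525/(-31537) + 88371/(-192656)) = 143206 + (-231525*(-1/31537) + 88371*(-1/192656)) = 143206 + (231525/31537 - 88371/192656) = 143206 + 41817724173/6075792272 = 870131725828205/6075792272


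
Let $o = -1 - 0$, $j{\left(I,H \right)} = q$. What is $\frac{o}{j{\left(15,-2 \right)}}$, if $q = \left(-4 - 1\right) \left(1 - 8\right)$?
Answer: $- \frac{1}{35} \approx -0.028571$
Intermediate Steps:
$q = 35$ ($q = - 5 \left(1 - 8\right) = \left(-5\right) \left(-7\right) = 35$)
$j{\left(I,H \right)} = 35$
$o = -1$ ($o = -1 + 0 = -1$)
$\frac{o}{j{\left(15,-2 \right)}} = \frac{1}{35} \left(-1\right) = - \frac{1}{35}$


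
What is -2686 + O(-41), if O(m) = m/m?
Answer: -2685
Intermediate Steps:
O(m) = 1
-2686 + O(-41) = -2686 + 1 = -2685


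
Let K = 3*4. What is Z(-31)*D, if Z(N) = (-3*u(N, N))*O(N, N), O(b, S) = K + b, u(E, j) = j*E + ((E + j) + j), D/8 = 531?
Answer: 210174048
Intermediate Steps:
D = 4248 (D = 8*531 = 4248)
u(E, j) = E + 2*j + E*j (u(E, j) = E*j + (E + 2*j) = E + 2*j + E*j)
K = 12
O(b, S) = 12 + b
Z(N) = (12 + N)*(-9*N - 3*N**2) (Z(N) = (-3*(N + 2*N + N*N))*(12 + N) = (-3*(N + 2*N + N**2))*(12 + N) = (-3*(N**2 + 3*N))*(12 + N) = (-9*N - 3*N**2)*(12 + N) = (12 + N)*(-9*N - 3*N**2))
Z(-31)*D = -3*(-31)*(3 - 31)*(12 - 31)*4248 = -3*(-31)*(-28)*(-19)*4248 = 49476*4248 = 210174048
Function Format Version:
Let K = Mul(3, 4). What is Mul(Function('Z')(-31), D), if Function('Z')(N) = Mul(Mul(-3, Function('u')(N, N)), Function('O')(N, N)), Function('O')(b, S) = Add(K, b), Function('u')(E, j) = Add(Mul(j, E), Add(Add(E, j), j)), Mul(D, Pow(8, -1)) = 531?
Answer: 210174048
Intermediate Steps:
D = 4248 (D = Mul(8, 531) = 4248)
Function('u')(E, j) = Add(E, Mul(2, j), Mul(E, j)) (Function('u')(E, j) = Add(Mul(E, j), Add(E, Mul(2, j))) = Add(E, Mul(2, j), Mul(E, j)))
K = 12
Function('O')(b, S) = Add(12, b)
Function('Z')(N) = Mul(Add(12, N), Add(Mul(-9, N), Mul(-3, Pow(N, 2)))) (Function('Z')(N) = Mul(Mul(-3, Add(N, Mul(2, N), Mul(N, N))), Add(12, N)) = Mul(Mul(-3, Add(N, Mul(2, N), Pow(N, 2))), Add(12, N)) = Mul(Mul(-3, Add(Pow(N, 2), Mul(3, N))), Add(12, N)) = Mul(Add(Mul(-9, N), Mul(-3, Pow(N, 2))), Add(12, N)) = Mul(Add(12, N), Add(Mul(-9, N), Mul(-3, Pow(N, 2)))))
Mul(Function('Z')(-31), D) = Mul(Mul(-3, -31, Add(3, -31), Add(12, -31)), 4248) = Mul(Mul(-3, -31, -28, -19), 4248) = Mul(49476, 4248) = 210174048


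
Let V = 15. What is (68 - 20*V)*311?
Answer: -72152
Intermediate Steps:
(68 - 20*V)*311 = (68 - 20*15)*311 = (68 - 300)*311 = -232*311 = -72152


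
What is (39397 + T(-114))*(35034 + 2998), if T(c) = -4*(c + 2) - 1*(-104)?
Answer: 1519340368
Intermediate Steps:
T(c) = 96 - 4*c (T(c) = -4*(2 + c) + 104 = (-8 - 4*c) + 104 = 96 - 4*c)
(39397 + T(-114))*(35034 + 2998) = (39397 + (96 - 4*(-114)))*(35034 + 2998) = (39397 + (96 + 456))*38032 = (39397 + 552)*38032 = 39949*38032 = 1519340368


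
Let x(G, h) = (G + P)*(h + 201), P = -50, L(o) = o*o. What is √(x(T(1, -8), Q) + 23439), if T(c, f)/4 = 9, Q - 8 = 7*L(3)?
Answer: √19631 ≈ 140.11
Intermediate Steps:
L(o) = o²
Q = 71 (Q = 8 + 7*3² = 8 + 7*9 = 8 + 63 = 71)
T(c, f) = 36 (T(c, f) = 4*9 = 36)
x(G, h) = (-50 + G)*(201 + h) (x(G, h) = (G - 50)*(h + 201) = (-50 + G)*(201 + h))
√(x(T(1, -8), Q) + 23439) = √((-10050 - 50*71 + 201*36 + 36*71) + 23439) = √((-10050 - 3550 + 7236 + 2556) + 23439) = √(-3808 + 23439) = √19631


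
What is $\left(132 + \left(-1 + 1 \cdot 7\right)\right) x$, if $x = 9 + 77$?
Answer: $11868$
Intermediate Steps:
$x = 86$
$\left(132 + \left(-1 + 1 \cdot 7\right)\right) x = \left(132 + \left(-1 + 1 \cdot 7\right)\right) 86 = \left(132 + \left(-1 + 7\right)\right) 86 = \left(132 + 6\right) 86 = 138 \cdot 86 = 11868$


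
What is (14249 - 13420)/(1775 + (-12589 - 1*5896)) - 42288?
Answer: -706633309/16710 ≈ -42288.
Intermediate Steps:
(14249 - 13420)/(1775 + (-12589 - 1*5896)) - 42288 = 829/(1775 + (-12589 - 5896)) - 42288 = 829/(1775 - 18485) - 42288 = 829/(-16710) - 42288 = 829*(-1/16710) - 42288 = -829/16710 - 42288 = -706633309/16710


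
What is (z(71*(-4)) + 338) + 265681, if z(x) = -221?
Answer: 265798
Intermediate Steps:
(z(71*(-4)) + 338) + 265681 = (-221 + 338) + 265681 = 117 + 265681 = 265798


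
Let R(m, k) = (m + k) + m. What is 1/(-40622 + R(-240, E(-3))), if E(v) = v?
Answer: -1/41105 ≈ -2.4328e-5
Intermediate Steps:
R(m, k) = k + 2*m (R(m, k) = (k + m) + m = k + 2*m)
1/(-40622 + R(-240, E(-3))) = 1/(-40622 + (-3 + 2*(-240))) = 1/(-40622 + (-3 - 480)) = 1/(-40622 - 483) = 1/(-41105) = -1/41105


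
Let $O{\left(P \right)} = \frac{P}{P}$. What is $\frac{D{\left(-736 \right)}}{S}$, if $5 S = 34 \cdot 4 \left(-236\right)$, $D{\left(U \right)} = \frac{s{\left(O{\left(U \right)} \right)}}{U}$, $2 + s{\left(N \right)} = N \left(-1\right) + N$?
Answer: $- \frac{5}{11811328} \approx -4.2332 \cdot 10^{-7}$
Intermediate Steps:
$O{\left(P \right)} = 1$
$s{\left(N \right)} = -2$ ($s{\left(N \right)} = -2 + \left(N \left(-1\right) + N\right) = -2 + \left(- N + N\right) = -2 + 0 = -2$)
$D{\left(U \right)} = - \frac{2}{U}$
$S = - \frac{32096}{5}$ ($S = \frac{34 \cdot 4 \left(-236\right)}{5} = \frac{136 \left(-236\right)}{5} = \frac{1}{5} \left(-32096\right) = - \frac{32096}{5} \approx -6419.2$)
$\frac{D{\left(-736 \right)}}{S} = \frac{\left(-2\right) \frac{1}{-736}}{- \frac{32096}{5}} = \left(-2\right) \left(- \frac{1}{736}\right) \left(- \frac{5}{32096}\right) = \frac{1}{368} \left(- \frac{5}{32096}\right) = - \frac{5}{11811328}$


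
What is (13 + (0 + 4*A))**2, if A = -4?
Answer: 9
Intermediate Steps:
(13 + (0 + 4*A))**2 = (13 + (0 + 4*(-4)))**2 = (13 + (0 - 16))**2 = (13 - 16)**2 = (-3)**2 = 9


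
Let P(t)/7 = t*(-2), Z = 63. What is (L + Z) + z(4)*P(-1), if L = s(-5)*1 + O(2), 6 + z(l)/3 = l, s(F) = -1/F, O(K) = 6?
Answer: -74/5 ≈ -14.800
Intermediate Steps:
P(t) = -14*t (P(t) = 7*(t*(-2)) = 7*(-2*t) = -14*t)
z(l) = -18 + 3*l
L = 31/5 (L = -1/(-5)*1 + 6 = -1*(-⅕)*1 + 6 = (⅕)*1 + 6 = ⅕ + 6 = 31/5 ≈ 6.2000)
(L + Z) + z(4)*P(-1) = (31/5 + 63) + (-18 + 3*4)*(-14*(-1)) = 346/5 + (-18 + 12)*14 = 346/5 - 6*14 = 346/5 - 84 = -74/5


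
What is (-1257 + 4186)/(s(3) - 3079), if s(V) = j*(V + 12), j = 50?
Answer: -2929/2329 ≈ -1.2576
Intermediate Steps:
s(V) = 600 + 50*V (s(V) = 50*(V + 12) = 50*(12 + V) = 600 + 50*V)
(-1257 + 4186)/(s(3) - 3079) = (-1257 + 4186)/((600 + 50*3) - 3079) = 2929/((600 + 150) - 3079) = 2929/(750 - 3079) = 2929/(-2329) = 2929*(-1/2329) = -2929/2329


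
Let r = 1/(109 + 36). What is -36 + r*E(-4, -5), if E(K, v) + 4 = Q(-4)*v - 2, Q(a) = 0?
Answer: -5226/145 ≈ -36.041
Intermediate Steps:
r = 1/145 ≈ 0.0068966
E(K, v) = -6 (E(K, v) = -4 + (0*v - 2) = -4 + (0 - 2) = -4 - 2 = -6)
-36 + r*E(-4, -5) = -36 + (1/145)*(-6) = -36 - 6/145 = -5226/145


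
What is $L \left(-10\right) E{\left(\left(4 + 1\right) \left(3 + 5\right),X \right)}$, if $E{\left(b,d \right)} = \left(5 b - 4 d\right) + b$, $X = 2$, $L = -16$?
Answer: $37120$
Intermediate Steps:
$E{\left(b,d \right)} = - 4 d + 6 b$ ($E{\left(b,d \right)} = \left(- 4 d + 5 b\right) + b = - 4 d + 6 b$)
$L \left(-10\right) E{\left(\left(4 + 1\right) \left(3 + 5\right),X \right)} = \left(-16\right) \left(-10\right) \left(\left(-4\right) 2 + 6 \left(4 + 1\right) \left(3 + 5\right)\right) = 160 \left(-8 + 6 \cdot 5 \cdot 8\right) = 160 \left(-8 + 6 \cdot 40\right) = 160 \left(-8 + 240\right) = 160 \cdot 232 = 37120$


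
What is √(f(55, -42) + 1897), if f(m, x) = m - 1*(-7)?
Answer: √1959 ≈ 44.261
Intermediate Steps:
f(m, x) = 7 + m (f(m, x) = m + 7 = 7 + m)
√(f(55, -42) + 1897) = √((7 + 55) + 1897) = √(62 + 1897) = √1959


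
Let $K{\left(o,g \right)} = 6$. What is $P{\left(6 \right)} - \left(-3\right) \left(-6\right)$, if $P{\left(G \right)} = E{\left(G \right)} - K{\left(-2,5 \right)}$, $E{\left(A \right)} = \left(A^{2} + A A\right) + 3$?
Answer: $51$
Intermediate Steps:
$E{\left(A \right)} = 3 + 2 A^{2}$ ($E{\left(A \right)} = \left(A^{2} + A^{2}\right) + 3 = 2 A^{2} + 3 = 3 + 2 A^{2}$)
$P{\left(G \right)} = -3 + 2 G^{2}$ ($P{\left(G \right)} = \left(3 + 2 G^{2}\right) - 6 = -3 + 2 G^{2}$)
$P{\left(6 \right)} - \left(-3\right) \left(-6\right) = \left(-3 + 2 \cdot 6^{2}\right) - \left(-3\right) \left(-6\right) = \left(-3 + 2 \cdot 36\right) - 18 = \left(-3 + 72\right) - 18 = 69 - 18 = 51$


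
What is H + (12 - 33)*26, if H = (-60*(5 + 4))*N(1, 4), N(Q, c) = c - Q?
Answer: -2166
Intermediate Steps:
H = -1620 (H = (-60*(5 + 4))*(4 - 1*1) = (-60*9)*(4 - 1) = -10*54*3 = -540*3 = -1620)
H + (12 - 33)*26 = -1620 + (12 - 33)*26 = -1620 - 21*26 = -1620 - 546 = -2166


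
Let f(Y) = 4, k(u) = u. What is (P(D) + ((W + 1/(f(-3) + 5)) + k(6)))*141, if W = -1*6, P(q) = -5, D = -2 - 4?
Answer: -2068/3 ≈ -689.33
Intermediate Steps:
D = -6
W = -6
(P(D) + ((W + 1/(f(-3) + 5)) + k(6)))*141 = (-5 + ((-6 + 1/(4 + 5)) + 6))*141 = (-5 + ((-6 + 1/9) + 6))*141 = (-5 + (-53/9 + 6))*141 = (-5 + 1/9)*141 = -44/9*141 = -2068/3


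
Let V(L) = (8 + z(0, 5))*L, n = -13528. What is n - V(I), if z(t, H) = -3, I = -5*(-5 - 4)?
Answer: -13753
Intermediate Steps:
I = 45 (I = -5*(-9) = 45)
V(L) = 5*L (V(L) = (8 - 3)*L = 5*L)
n - V(I) = -13528 - 5*45 = -13528 - 1*225 = -13528 - 225 = -13753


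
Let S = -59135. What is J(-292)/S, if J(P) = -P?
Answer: -292/59135 ≈ -0.0049379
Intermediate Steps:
J(-292)/S = -1*(-292)/(-59135) = 292*(-1/59135) = -292/59135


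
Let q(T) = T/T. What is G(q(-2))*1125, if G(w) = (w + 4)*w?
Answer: 5625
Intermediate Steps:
q(T) = 1
G(w) = w*(4 + w) (G(w) = (4 + w)*w = w*(4 + w))
G(q(-2))*1125 = (1*(4 + 1))*1125 = (1*5)*1125 = 5*1125 = 5625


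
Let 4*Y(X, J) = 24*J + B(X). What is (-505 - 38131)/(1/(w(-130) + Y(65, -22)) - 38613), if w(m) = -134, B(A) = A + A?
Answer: 18043012/18032273 ≈ 1.0006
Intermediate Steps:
B(A) = 2*A
Y(X, J) = X/2 + 6*J (Y(X, J) = (24*J + 2*X)/4 = (2*X + 24*J)/4 = X/2 + 6*J)
(-505 - 38131)/(1/(w(-130) + Y(65, -22)) - 38613) = (-505 - 38131)/(1/(-134 + ((½)*65 + 6*(-22))) - 38613) = -38636/(1/(-134 + (65/2 - 132)) - 38613) = -38636/(1/(-134 - 199/2) - 38613) = -38636/(1/(-467/2) - 38613) = -38636/(-2/467 - 38613) = -38636/(-18032273/467) = -38636*(-467/18032273) = 18043012/18032273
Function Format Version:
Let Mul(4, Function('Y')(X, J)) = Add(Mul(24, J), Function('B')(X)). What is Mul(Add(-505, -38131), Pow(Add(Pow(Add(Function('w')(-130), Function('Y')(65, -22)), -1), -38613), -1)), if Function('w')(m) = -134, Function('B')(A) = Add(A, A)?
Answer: Rational(18043012, 18032273) ≈ 1.0006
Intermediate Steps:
Function('B')(A) = Mul(2, A)
Function('Y')(X, J) = Add(Mul(Rational(1, 2), X), Mul(6, J)) (Function('Y')(X, J) = Mul(Rational(1, 4), Add(Mul(24, J), Mul(2, X))) = Mul(Rational(1, 4), Add(Mul(2, X), Mul(24, J))) = Add(Mul(Rational(1, 2), X), Mul(6, J)))
Mul(Add(-505, -38131), Pow(Add(Pow(Add(Function('w')(-130), Function('Y')(65, -22)), -1), -38613), -1)) = Mul(Add(-505, -38131), Pow(Add(Pow(Add(-134, Add(Mul(Rational(1, 2), 65), Mul(6, -22))), -1), -38613), -1)) = Mul(-38636, Pow(Add(Pow(Add(-134, Add(Rational(65, 2), -132)), -1), -38613), -1)) = Mul(-38636, Pow(Add(Pow(Add(-134, Rational(-199, 2)), -1), -38613), -1)) = Mul(-38636, Pow(Add(Pow(Rational(-467, 2), -1), -38613), -1)) = Mul(-38636, Pow(Add(Rational(-2, 467), -38613), -1)) = Mul(-38636, Pow(Rational(-18032273, 467), -1)) = Mul(-38636, Rational(-467, 18032273)) = Rational(18043012, 18032273)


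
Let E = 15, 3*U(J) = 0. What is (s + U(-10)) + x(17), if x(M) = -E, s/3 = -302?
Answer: -921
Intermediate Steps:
s = -906 (s = 3*(-302) = -906)
U(J) = 0 (U(J) = (1/3)*0 = 0)
x(M) = -15 (x(M) = -1*15 = -15)
(s + U(-10)) + x(17) = (-906 + 0) - 15 = -906 - 15 = -921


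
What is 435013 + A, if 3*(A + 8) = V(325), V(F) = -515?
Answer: 1304500/3 ≈ 4.3483e+5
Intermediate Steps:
A = -539/3 (A = -8 + (1/3)*(-515) = -8 - 515/3 = -539/3 ≈ -179.67)
435013 + A = 435013 - 539/3 = 1304500/3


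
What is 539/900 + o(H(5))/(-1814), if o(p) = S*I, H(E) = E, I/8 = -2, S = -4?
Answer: 460073/816300 ≈ 0.56361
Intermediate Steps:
I = -16 (I = 8*(-2) = -16)
o(p) = 64 (o(p) = -4*(-16) = 64)
539/900 + o(H(5))/(-1814) = 539/900 + 64/(-1814) = 539*(1/900) + 64*(-1/1814) = 539/900 - 32/907 = 460073/816300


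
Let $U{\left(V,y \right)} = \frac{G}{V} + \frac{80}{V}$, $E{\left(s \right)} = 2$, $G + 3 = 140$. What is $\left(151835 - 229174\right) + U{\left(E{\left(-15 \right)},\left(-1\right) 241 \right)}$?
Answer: $- \frac{154461}{2} \approx -77231.0$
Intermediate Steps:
$G = 137$ ($G = -3 + 140 = 137$)
$U{\left(V,y \right)} = \frac{217}{V}$ ($U{\left(V,y \right)} = \frac{137}{V} + \frac{80}{V} = \frac{217}{V}$)
$\left(151835 - 229174\right) + U{\left(E{\left(-15 \right)},\left(-1\right) 241 \right)} = \left(151835 - 229174\right) + \frac{217}{2} = -77339 + 217 \cdot \frac{1}{2} = -77339 + \frac{217}{2} = - \frac{154461}{2}$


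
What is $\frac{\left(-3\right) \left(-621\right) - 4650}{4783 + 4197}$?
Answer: $- \frac{2787}{8980} \approx -0.31036$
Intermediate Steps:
$\frac{\left(-3\right) \left(-621\right) - 4650}{4783 + 4197} = \frac{1863 - 4650}{8980} = \left(-2787\right) \frac{1}{8980} = - \frac{2787}{8980}$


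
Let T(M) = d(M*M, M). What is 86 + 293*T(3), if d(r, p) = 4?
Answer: 1258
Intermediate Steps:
T(M) = 4
86 + 293*T(3) = 86 + 293*4 = 86 + 1172 = 1258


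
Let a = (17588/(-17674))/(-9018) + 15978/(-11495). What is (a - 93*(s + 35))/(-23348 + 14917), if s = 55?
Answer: 3834348959305709/3861652189043385 ≈ 0.99293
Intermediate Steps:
a = -636609371759/458030149335 (a = (17588*(-1/17674))*(-1/9018) + 15978*(-1/11495) = -8794/8837*(-1/9018) - 15978/11495 = 4397/39846033 - 15978/11495 = -636609371759/458030149335 ≈ -1.3899)
(a - 93*(s + 35))/(-23348 + 14917) = (-636609371759/458030149335 - 93*(55 + 35))/(-23348 + 14917) = (-636609371759/458030149335 - 93*90)/(-8431) = (-636609371759/458030149335 - 8370)*(-1/8431) = -3834348959305709/458030149335*(-1/8431) = 3834348959305709/3861652189043385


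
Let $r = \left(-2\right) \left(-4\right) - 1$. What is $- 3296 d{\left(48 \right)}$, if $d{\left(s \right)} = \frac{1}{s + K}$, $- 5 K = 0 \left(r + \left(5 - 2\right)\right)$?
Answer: $- \frac{206}{3} \approx -68.667$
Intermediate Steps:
$r = 7$ ($r = 8 - 1 = 7$)
$K = 0$ ($K = - \frac{0 \left(7 + \left(5 - 2\right)\right)}{5} = - \frac{0 \left(7 + 3\right)}{5} = - \frac{0 \cdot 10}{5} = \left(- \frac{1}{5}\right) 0 = 0$)
$d{\left(s \right)} = \frac{1}{s}$ ($d{\left(s \right)} = \frac{1}{s + 0} = \frac{1}{s}$)
$- 3296 d{\left(48 \right)} = - \frac{3296}{48} = \left(-3296\right) \frac{1}{48} = - \frac{206}{3}$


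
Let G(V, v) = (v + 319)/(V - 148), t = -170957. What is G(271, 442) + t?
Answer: -21026950/123 ≈ -1.7095e+5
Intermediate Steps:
G(V, v) = (319 + v)/(-148 + V)
G(271, 442) + t = (319 + 442)/(-148 + 271) - 170957 = 761/123 - 170957 = -21026950/123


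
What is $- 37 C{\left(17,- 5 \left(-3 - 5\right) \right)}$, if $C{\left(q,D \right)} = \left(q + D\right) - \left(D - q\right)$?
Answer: $-1258$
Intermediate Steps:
$C{\left(q,D \right)} = 2 q$ ($C{\left(q,D \right)} = \left(D + q\right) - \left(D - q\right) = 2 q$)
$- 37 C{\left(17,- 5 \left(-3 - 5\right) \right)} = - 37 \cdot 2 \cdot 17 = \left(-37\right) 34 = -1258$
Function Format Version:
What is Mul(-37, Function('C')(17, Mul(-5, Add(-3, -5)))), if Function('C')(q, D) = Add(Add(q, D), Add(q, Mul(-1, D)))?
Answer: -1258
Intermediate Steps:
Function('C')(q, D) = Mul(2, q) (Function('C')(q, D) = Add(Add(D, q), Add(q, Mul(-1, D))) = Mul(2, q))
Mul(-37, Function('C')(17, Mul(-5, Add(-3, -5)))) = Mul(-37, Mul(2, 17)) = Mul(-37, 34) = -1258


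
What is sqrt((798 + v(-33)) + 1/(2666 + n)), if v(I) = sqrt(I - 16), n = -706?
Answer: sqrt(15640810 + 137200*I)/140 ≈ 28.249 + 0.1239*I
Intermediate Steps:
v(I) = sqrt(-16 + I)
sqrt((798 + v(-33)) + 1/(2666 + n)) = sqrt((798 + sqrt(-16 - 33)) + 1/(2666 - 706)) = sqrt((798 + sqrt(-49)) + 1/1960) = sqrt((798 + 7*I) + 1/1960) = sqrt(1564081/1960 + 7*I)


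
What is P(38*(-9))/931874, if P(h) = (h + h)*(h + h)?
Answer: 12312/24523 ≈ 0.50206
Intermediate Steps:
P(h) = 4*h**2 (P(h) = (2*h)*(2*h) = 4*h**2)
P(38*(-9))/931874 = (4*(38*(-9))**2)/931874 = (4*(-342)**2)*(1/931874) = (4*116964)*(1/931874) = 467856*(1/931874) = 12312/24523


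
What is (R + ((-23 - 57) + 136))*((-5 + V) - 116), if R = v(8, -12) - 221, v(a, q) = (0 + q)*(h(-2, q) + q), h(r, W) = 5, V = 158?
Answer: -2997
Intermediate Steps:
v(a, q) = q*(5 + q) (v(a, q) = (0 + q)*(5 + q) = q*(5 + q))
R = -137 (R = -12*(5 - 12) - 221 = -12*(-7) - 221 = 84 - 221 = -137)
(R + ((-23 - 57) + 136))*((-5 + V) - 116) = (-137 + ((-23 - 57) + 136))*((-5 + 158) - 116) = (-137 + (-80 + 136))*(153 - 116) = (-137 + 56)*37 = -81*37 = -2997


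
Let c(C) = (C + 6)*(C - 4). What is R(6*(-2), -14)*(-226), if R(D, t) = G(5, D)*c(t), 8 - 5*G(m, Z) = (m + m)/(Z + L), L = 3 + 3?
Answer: -314592/5 ≈ -62918.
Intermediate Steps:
c(C) = (-4 + C)*(6 + C) (c(C) = (6 + C)*(-4 + C) = (-4 + C)*(6 + C))
L = 6
G(m, Z) = 8/5 - 2*m/(5*(6 + Z)) (G(m, Z) = 8/5 - (m + m)/(5*(Z + 6)) = 8/5 - 2*m/(5*(6 + Z)))
R(D, t) = 2*(19 + 4*D)*(-24 + t² + 2*t)/(5*(6 + D)) (R(D, t) = (2*(24 - 1*5 + 4*D)/(5*(6 + D)))*(-24 + t² + 2*t) = (2*(24 - 5 + 4*D)/(5*(6 + D)))*(-24 + t² + 2*t) = (2*(19 + 4*D)/(5*(6 + D)))*(-24 + t² + 2*t) = 2*(19 + 4*D)*(-24 + t² + 2*t)/(5*(6 + D)))
R(6*(-2), -14)*(-226) = (2*(19 + 4*(6*(-2)))*(-24 + (-14)² + 2*(-14))/(5*(6 + 6*(-2))))*(-226) = (2*(19 + 4*(-12))*(-24 + 196 - 28)/(5*(6 - 12)))*(-226) = ((⅖)*(19 - 48)*144/(-6))*(-226) = ((⅖)*(-⅙)*(-29)*144)*(-226) = (1392/5)*(-226) = -314592/5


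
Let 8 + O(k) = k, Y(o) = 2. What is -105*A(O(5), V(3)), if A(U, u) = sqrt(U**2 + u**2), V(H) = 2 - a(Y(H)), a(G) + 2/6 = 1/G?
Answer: -35*sqrt(445)/2 ≈ -369.16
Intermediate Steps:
a(G) = -1/3 + 1/G
O(k) = -8 + k
V(H) = 11/6 (V(H) = 2 - (3 - 1*2)/(3*2) = 2 - (3 - 2)/(3*2) = 2 - 1/(3*2) = 2 - 1*1/6 = 2 - 1/6 = 11/6)
-105*A(O(5), V(3)) = -105*sqrt((-8 + 5)**2 + (11/6)**2) = -105*sqrt((-3)**2 + 121/36) = -105*sqrt(9 + 121/36) = -35*sqrt(445)/2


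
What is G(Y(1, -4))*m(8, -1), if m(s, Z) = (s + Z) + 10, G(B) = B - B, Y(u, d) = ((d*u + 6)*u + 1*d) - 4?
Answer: 0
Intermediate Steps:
Y(u, d) = -4 + d + u*(6 + d*u) (Y(u, d) = ((6 + d*u)*u + d) - 4 = (u*(6 + d*u) + d) - 4 = (d + u*(6 + d*u)) - 4 = -4 + d + u*(6 + d*u))
G(B) = 0
m(s, Z) = 10 + Z + s (m(s, Z) = (Z + s) + 10 = 10 + Z + s)
G(Y(1, -4))*m(8, -1) = 0*(10 - 1 + 8) = 0*17 = 0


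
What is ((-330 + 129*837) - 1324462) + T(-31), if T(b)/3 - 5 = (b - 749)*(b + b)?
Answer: -1071724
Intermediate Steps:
T(b) = 15 + 6*b*(-749 + b) (T(b) = 15 + 3*((b - 749)*(b + b)) = 15 + 3*((-749 + b)*(2*b)) = 15 + 3*(2*b*(-749 + b)) = 15 + 6*b*(-749 + b))
((-330 + 129*837) - 1324462) + T(-31) = ((-330 + 129*837) - 1324462) + (15 - 4494*(-31) + 6*(-31)²) = ((-330 + 107973) - 1324462) + (15 + 139314 + 6*961) = (107643 - 1324462) + (15 + 139314 + 5766) = -1216819 + 145095 = -1071724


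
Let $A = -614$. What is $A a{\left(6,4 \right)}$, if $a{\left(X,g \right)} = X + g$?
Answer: $-6140$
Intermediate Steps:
$A a{\left(6,4 \right)} = - 614 \left(6 + 4\right) = \left(-614\right) 10 = -6140$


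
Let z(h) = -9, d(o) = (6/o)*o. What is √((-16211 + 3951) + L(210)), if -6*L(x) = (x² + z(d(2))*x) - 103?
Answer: I*√694002/6 ≈ 138.84*I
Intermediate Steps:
d(o) = 6
L(x) = 103/6 - x²/6 + 3*x/2 (L(x) = -((x² - 9*x) - 103)/6 = -(-103 + x² - 9*x)/6 = 103/6 - x²/6 + 3*x/2)
√((-16211 + 3951) + L(210)) = √((-16211 + 3951) + (103/6 - ⅙*210² + (3/2)*210)) = √(-12260 + (103/6 - ⅙*44100 + 315)) = √(-12260 + (103/6 - 7350 + 315)) = √(-12260 - 42107/6) = √(-115667/6) = I*√694002/6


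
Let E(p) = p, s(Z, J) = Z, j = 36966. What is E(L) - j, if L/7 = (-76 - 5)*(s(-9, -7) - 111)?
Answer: 31074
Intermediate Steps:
L = 68040 (L = 7*((-76 - 5)*(-9 - 111)) = 7*(-81*(-120)) = 7*9720 = 68040)
E(L) - j = 68040 - 1*36966 = 68040 - 36966 = 31074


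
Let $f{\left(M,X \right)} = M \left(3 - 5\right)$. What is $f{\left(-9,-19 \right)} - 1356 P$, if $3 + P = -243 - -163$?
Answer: $112566$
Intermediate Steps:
$P = -83$ ($P = -3 - 80 = -83$)
$f{\left(M,X \right)} = - 2 M$ ($f{\left(M,X \right)} = M \left(-2\right) = - 2 M$)
$f{\left(-9,-19 \right)} - 1356 P = \left(-2\right) \left(-9\right) - -112548 = 18 + 112548 = 112566$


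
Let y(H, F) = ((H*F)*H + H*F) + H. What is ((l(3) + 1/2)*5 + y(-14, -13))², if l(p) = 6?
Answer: 22043025/4 ≈ 5.5108e+6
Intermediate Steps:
y(H, F) = H + F*H + F*H² (y(H, F) = ((F*H)*H + F*H) + H = (F*H² + F*H) + H = (F*H + F*H²) + H = H + F*H + F*H²)
((l(3) + 1/2)*5 + y(-14, -13))² = ((6 + 1/2)*5 - 14*(1 - 13 - 13*(-14)))² = ((6 + ½)*5 - 14*(1 - 13 + 182))² = ((13/2)*5 - 14*170)² = (65/2 - 2380)² = (-4695/2)² = 22043025/4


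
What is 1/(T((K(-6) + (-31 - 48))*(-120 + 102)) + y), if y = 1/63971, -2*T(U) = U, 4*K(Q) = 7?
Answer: -255884/177903347 ≈ -0.0014383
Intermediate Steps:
K(Q) = 7/4 (K(Q) = (¼)*7 = 7/4)
T(U) = -U/2
y = 1/63971 ≈ 1.5632e-5
1/(T((K(-6) + (-31 - 48))*(-120 + 102)) + y) = 1/(-(7/4 + (-31 - 48))*(-120 + 102)/2 + 1/63971) = 1/(-(7/4 - 79)*(-18)/2 + 1/63971) = 1/(-(-309)*(-18)/8 + 1/63971) = 1/(-½*2781/2 + 1/63971) = 1/(-2781/4 + 1/63971) = 1/(-177903347/255884) = -255884/177903347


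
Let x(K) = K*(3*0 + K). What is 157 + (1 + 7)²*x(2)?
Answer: 413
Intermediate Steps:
x(K) = K² (x(K) = K*(0 + K) = K*K = K²)
157 + (1 + 7)²*x(2) = 157 + (1 + 7)²*2² = 157 + 8²*4 = 157 + 64*4 = 157 + 256 = 413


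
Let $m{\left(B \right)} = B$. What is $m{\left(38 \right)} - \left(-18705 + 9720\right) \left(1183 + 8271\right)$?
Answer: $84944228$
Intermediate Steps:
$m{\left(38 \right)} - \left(-18705 + 9720\right) \left(1183 + 8271\right) = 38 - \left(-18705 + 9720\right) \left(1183 + 8271\right) = 38 - \left(-8985\right) 9454 = 38 - -84944190 = 38 + 84944190 = 84944228$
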